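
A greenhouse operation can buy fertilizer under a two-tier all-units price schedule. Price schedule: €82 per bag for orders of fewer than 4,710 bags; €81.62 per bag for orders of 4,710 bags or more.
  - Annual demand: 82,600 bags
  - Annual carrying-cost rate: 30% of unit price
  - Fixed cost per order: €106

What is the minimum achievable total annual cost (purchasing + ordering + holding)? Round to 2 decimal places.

€6,793,955.13

H₁ = 30%×€82 = €24.6000;  H₂ = 30%×€81.62 = €24.4860
EOQ₁ = √(2×82,600×106/24.6000) = 843.70  (< 4,710, feasible at tier 1)
EOQ₂ = √(2×82,600×106/24.4860) = 845.67  (< 4,710 → use Q = 4,710 at tier-2 price)
TC(tier 1 (EOQ₁), Q≈843.7) = €6,793,955.13
TC(tier 2, Q≈4,710.0) = €6,801,335.47
Minimum at tier 1 (EOQ₁): €6,793,955.13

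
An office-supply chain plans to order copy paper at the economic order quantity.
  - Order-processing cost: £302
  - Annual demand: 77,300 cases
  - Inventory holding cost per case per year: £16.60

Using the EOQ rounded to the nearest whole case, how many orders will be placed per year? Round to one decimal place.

EOQ = √(2DS/H) = √(2 × 77,300 × 302 / 16.6)
    = √(2,812,602.41) ≈ 1,677.08 → Q = 1,677
Orders per year = D/Q = 77,300 / 1,677 = 46.094

46.1 orders per year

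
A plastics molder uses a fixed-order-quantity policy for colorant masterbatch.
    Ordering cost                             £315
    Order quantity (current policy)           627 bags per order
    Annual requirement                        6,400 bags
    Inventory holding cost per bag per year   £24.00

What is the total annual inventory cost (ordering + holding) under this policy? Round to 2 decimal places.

£10,739.31

Orders/yr = 6,400/627 = 10.207; ordering cost = 10.207 × £315 = £3,215.31
Average inventory = 627/2 = 313.5; holding cost = 313.5 × £24 = £7,524.00
Total = £3,215.31 + £7,524.00 = £10,739.31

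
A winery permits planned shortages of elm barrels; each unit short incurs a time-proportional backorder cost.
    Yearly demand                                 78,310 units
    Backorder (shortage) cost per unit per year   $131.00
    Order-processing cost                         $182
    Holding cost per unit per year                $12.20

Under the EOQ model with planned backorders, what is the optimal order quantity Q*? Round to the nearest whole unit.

1,598 units

Q* = √(2DS/H) · √((H + b)/b)
   = √(2 × 78,310 × 182 / 12.2) · √((12.2 + 131) / 131)
   = 1,528.549 × 1.0455 ≈ 1,598.14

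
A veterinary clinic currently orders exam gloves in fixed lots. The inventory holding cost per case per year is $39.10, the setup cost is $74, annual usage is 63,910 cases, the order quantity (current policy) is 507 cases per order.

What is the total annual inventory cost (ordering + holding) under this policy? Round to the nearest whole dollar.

Orders/yr = 63,910/507 = 126.055; ordering cost = 126.055 × $74 = $9,328.09
Average inventory = 507/2 = 253.5; holding cost = 253.5 × $39.1 = $9,911.85
Total = $9,328.09 + $9,911.85 = $19,239.94

$19,240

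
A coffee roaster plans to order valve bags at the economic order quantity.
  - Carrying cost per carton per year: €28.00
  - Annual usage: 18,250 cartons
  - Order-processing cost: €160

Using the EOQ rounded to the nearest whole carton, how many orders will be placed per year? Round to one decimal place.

Q* = √(2·D·S / H) = √(2·18,250·160 / 28) = √208,571.4 ≈ 456.70 → Q = 457
N = D/Q = 18,250/457 ≈ 39.934 orders/yr

39.9 orders per year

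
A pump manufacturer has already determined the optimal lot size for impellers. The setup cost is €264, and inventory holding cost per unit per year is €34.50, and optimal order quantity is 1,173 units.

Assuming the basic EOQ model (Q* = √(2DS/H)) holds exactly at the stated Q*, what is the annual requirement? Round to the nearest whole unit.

89,904 units per year

EOQ relation: Q² = 2DS/H, so rearrange for the unknown.
D = Q²H / (2S) = 1,173² × 34.5 / (2 × 264) = 89,904.45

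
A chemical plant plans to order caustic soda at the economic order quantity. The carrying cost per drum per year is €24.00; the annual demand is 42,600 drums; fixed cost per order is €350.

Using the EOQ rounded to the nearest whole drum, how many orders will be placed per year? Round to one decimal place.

Q* = √(2·D·S / H) = √(2·42,600·350 / 24) = √1,242,500.0 ≈ 1,114.67 → Q = 1,115
N = D/Q = 42,600/1,115 ≈ 38.206 orders/yr

38.2 orders per year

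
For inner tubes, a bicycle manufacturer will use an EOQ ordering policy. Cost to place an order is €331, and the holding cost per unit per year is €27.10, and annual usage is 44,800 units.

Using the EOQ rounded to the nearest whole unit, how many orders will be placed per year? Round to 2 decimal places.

EOQ = √(2DS/H) = √(2 × 44,800 × 331 / 27.1)
    = √(1,094,376.38) ≈ 1,046.12 → Q = 1,046
Orders per year = D/Q = 44,800 / 1,046 = 42.830

42.83 orders per year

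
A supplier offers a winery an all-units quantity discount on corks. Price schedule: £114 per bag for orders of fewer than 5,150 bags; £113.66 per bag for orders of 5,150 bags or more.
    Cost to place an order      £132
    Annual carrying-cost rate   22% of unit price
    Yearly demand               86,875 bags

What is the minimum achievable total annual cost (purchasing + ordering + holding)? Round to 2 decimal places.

£9,927,733.53

H₁ = 22%×£114 = £25.0800;  H₂ = 22%×£113.66 = £25.0052
EOQ₁ = √(2×86,875×132/25.0800) = 956.28  (< 5,150, feasible at tier 1)
EOQ₂ = √(2×86,875×132/25.0052) = 957.71  (< 5,150 → use Q = 5,150 at tier-2 price)
TC(tier 1 (EOQ₁), Q≈956.3) = £9,927,733.53
TC(tier 2, Q≈5,150.0) = £9,940,827.59
Minimum at tier 1 (EOQ₁): £9,927,733.53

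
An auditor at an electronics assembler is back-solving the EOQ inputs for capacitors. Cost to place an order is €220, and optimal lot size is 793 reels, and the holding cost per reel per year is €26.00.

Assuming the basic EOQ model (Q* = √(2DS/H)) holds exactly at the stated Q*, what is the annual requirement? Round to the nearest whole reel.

37,159 reels per year

From Q* = √(2DS/H) ⇒ Q*² = 2DS/H.
D = Q²H / (2S) = 793² × 26 / (2 × 220) = 37,159.26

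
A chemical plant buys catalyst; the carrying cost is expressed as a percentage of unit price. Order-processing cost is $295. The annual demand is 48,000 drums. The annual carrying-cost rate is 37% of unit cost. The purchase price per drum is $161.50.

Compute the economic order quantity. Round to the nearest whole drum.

Carrying cost H = $161.5 × 37% = $59.7550/drum/yr
EOQ = √(2DS/H) = √(2 × 48,000 × 295 / 59.755)
    = √(473,935.24) ≈ 688.43

688 drums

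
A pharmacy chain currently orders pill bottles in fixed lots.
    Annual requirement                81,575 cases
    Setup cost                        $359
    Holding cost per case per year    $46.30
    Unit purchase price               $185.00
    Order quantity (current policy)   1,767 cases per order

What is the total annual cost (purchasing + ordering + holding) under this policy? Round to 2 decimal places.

Annual ordering cost = (D/Q)·S = (81,575/1,767) × 359 = $16,573.53
Annual holding cost  = (Q/2)·H = (1,767/2) × 46.3 = $40,906.05
Purchase cost = D·C = 81,575 × 185 = $15,091,375.00
Total = $16,573.53 + $40,906.05 + $15,091,375.00 = $15,148,854.58

$15,148,854.58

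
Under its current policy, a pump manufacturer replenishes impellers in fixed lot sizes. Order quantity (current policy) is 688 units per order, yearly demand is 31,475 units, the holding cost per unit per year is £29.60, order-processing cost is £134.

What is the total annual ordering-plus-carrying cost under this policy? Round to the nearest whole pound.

Orders/yr = 31,475/688 = 45.749; ordering cost = 45.749 × £134 = £6,130.31
Average inventory = 688/2 = 344; holding cost = 344 × £29.6 = £10,182.40
Total = £6,130.31 + £10,182.40 = £16,312.71

£16,313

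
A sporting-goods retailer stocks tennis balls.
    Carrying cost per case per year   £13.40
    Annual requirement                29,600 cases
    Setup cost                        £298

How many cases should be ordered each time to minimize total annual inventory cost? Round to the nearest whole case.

EOQ = √(2DS/H) = √(2 × 29,600 × 298 / 13.4)
    = √(1,316,537.31) ≈ 1,147.40

1,147 cases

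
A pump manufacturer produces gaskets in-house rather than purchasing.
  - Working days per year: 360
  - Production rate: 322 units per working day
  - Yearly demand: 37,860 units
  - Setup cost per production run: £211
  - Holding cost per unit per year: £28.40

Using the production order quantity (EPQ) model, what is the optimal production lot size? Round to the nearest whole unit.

Daily demand d = 37,860/360 = 105.167; p = 322; 1 − d/p = 0.67340
EPQ = √(2DS / (H(1 − d/p)))
    = √(2 × 37,860 × 211 / (28.4 × 0.67340)) ≈ 914.01

914 units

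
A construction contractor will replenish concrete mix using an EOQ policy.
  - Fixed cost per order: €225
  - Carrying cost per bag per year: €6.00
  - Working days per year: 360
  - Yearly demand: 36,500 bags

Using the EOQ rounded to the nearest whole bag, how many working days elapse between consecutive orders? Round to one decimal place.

Q* = √(2·D·S / H) = √(2·36,500·225 / 6) = √2,737,500.0 ≈ 1,654.54 → Q = 1,655 bags
T = Q/D × 360 days = 1,655/36,500 × 360 = 16.323 days

16.3 days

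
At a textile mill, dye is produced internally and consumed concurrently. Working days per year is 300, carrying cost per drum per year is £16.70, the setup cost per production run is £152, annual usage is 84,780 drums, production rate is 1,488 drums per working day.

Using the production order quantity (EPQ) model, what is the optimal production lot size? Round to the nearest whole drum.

1,380 drums

d = 84,780/300 = 282.6000 drums/day;  effective holding cost H(1 − d/p) = 16.7·(1 − 282.6000/1488) = 13.52835
Q* = √(2DS / H_eff) = √(2·84,780·152 / 13.52835) ≈ 1,380.26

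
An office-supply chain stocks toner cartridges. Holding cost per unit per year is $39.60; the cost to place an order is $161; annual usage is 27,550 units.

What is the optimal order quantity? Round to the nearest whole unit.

473 units

Optimal lot size Q* = (2 × 27,550 × $161 / $39.6)^½ ≈ 473.31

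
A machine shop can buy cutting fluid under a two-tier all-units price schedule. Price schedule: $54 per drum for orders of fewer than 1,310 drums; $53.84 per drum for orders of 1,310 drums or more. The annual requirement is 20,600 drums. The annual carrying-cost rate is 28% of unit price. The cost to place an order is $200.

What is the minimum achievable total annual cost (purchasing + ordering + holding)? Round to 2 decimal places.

$1,122,123.29

H₁ = 28%×$54 = $15.1200;  H₂ = 28%×$53.84 = $15.0752
EOQ₁ = √(2×20,600×200/15.1200) = 738.22  (< 1,310, feasible at tier 1)
EOQ₂ = √(2×20,600×200/15.0752) = 739.32  (< 1,310 → use Q = 1,310 at tier-2 price)
TC(tier 1 (EOQ₁), Q≈738.2) = $1,123,561.94
TC(tier 2, Q≈1,310.0) = $1,122,123.29
Minimum at tier 2: $1,122,123.29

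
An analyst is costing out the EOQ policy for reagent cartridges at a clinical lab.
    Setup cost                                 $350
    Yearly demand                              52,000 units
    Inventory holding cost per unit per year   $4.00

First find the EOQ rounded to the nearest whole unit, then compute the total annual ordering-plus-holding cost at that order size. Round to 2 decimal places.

$12,066.48

Optimal lot size Q* = (2 × 52,000 × $350 / $4)^½ ≈ 3,016.62 → Q = 3,017 units
Annual ordering cost = (D/Q)·S = (52,000/3,017) × 350 = $6,032.48
Annual holding cost  = (Q/2)·H = (3,017/2) × 4 = $6,034.00
Total = $6,032.48 + $6,034.00 = $12,066.48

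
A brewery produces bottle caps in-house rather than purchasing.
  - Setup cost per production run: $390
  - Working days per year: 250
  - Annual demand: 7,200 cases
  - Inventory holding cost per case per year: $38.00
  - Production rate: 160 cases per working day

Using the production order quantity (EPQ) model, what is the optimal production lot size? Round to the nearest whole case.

Daily demand d = 7,200/250 = 28.800; p = 160; 1 − d/p = 0.82000
EPQ = √(2DS / (H(1 − d/p)))
    = √(2 × 7,200 × 390 / (38 × 0.82000)) ≈ 424.54

425 cases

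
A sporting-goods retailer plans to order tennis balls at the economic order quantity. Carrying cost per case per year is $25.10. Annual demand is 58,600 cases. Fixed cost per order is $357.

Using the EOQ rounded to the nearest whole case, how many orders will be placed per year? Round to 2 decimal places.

Optimal lot size Q* = (2 × 58,600 × $357 / $25.1)^½ ≈ 1,291.10 → Q = 1,291
Orders per year = D/Q = 58,600 / 1,291 = 45.391

45.39 orders per year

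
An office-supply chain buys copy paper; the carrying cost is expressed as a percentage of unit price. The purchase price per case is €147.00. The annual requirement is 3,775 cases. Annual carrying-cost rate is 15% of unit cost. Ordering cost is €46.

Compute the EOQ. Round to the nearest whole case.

126 cases

Carrying cost H = €147 × 15% = €22.0500/case/yr
Optimal lot size Q* = (2 × 3,775 × €46 / €22.05)^½ ≈ 125.50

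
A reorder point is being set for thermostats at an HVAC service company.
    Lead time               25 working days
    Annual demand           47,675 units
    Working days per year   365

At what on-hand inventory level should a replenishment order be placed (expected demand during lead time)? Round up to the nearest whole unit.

3,266 units

Daily demand d = 47,675 / 365 = 130.616 units/day
Demand during lead time = 130.616 × 25 = 3,265.41
Reorder point = 3,265.41 → round up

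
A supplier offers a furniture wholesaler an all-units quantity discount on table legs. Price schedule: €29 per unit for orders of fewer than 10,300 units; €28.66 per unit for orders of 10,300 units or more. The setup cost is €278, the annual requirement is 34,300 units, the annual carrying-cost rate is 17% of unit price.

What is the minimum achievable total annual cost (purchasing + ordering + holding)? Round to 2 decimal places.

H₁ = 17%×€29 = €4.9300;  H₂ = 17%×€28.66 = €4.8722
EOQ₁ = √(2×34,300×278/4.9300) = 1,966.80  (< 10,300, feasible at tier 1)
EOQ₂ = √(2×34,300×278/4.8722) = 1,978.44  (< 10,300 → use Q = 10,300 at tier-2 price)
TC(tier 1 (EOQ₁), Q≈1,966.8) = €1,004,396.34
TC(tier 2, Q≈10,300.0) = €1,009,055.60
Minimum at tier 1 (EOQ₁): €1,004,396.34

€1,004,396.34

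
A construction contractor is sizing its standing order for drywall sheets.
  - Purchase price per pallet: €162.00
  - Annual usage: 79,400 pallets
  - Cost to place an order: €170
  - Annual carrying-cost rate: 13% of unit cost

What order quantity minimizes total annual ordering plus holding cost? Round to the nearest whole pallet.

1,132 pallets

H = i·C = 0.13 × €162 = €21.0600 per pallet-year
Optimal lot size Q* = (2 × 79,400 × €170 / €21.06)^½ ≈ 1,132.19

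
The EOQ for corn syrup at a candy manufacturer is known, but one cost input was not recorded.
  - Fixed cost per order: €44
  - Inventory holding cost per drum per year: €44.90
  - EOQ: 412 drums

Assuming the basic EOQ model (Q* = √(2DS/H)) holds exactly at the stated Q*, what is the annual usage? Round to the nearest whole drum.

86,608 drums per year

Since Q* = (2DS/H)^½, squaring gives Q*²·H = 2DS.
D = Q²H / (2S) = 412² × 44.9 / (2 × 44) = 86,608.02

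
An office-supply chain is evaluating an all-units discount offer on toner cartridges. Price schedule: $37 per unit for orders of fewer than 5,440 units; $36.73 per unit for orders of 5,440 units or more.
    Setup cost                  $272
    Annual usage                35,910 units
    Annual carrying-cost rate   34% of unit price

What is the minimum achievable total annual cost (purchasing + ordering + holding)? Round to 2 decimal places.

$1,344,346.44

H₁ = 34%×$37 = $12.5800;  H₂ = 34%×$36.73 = $12.4882
EOQ₁ = √(2×35,910×272/12.5800) = 1,246.14  (< 5,440, feasible at tier 1)
EOQ₂ = √(2×35,910×272/12.4882) = 1,250.71  (< 5,440 → use Q = 5,440 at tier-2 price)
TC(tier 1 (EOQ₁), Q≈1,246.1) = $1,344,346.44
TC(tier 2, Q≈5,440.0) = $1,354,737.70
Minimum at tier 1 (EOQ₁): $1,344,346.44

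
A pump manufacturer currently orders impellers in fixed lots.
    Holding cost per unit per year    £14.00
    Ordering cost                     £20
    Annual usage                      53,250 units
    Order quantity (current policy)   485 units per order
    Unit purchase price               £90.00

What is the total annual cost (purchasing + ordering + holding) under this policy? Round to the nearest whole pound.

Annual ordering cost = (D/Q)·S = (53,250/485) × 20 = £2,195.88
Annual holding cost  = (Q/2)·H = (485/2) × 14 = £3,395.00
Purchase cost = D·C = 53,250 × 90 = £4,792,500.00
Total = £2,195.88 + £3,395.00 + £4,792,500.00 = £4,798,090.88

£4,798,091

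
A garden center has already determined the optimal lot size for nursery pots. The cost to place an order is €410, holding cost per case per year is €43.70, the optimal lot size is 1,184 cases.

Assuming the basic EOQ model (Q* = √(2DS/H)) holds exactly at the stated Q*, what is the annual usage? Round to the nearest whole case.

From Q* = √(2DS/H) ⇒ Q*² = 2DS/H.
D = Q²H / (2S) = 1,184² × 43.7 / (2 × 410) = 74,708.67

74,709 cases per year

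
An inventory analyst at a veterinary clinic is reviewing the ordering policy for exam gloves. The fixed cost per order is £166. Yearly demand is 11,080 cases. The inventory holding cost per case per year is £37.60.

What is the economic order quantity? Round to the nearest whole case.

Q* = √(2·D·S / H) = √(2·11,080·166 / 37.6) = √97,834.0 ≈ 312.78

313 cases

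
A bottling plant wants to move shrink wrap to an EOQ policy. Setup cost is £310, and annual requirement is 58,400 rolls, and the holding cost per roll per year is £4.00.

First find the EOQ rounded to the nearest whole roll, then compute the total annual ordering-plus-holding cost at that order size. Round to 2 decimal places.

EOQ = √(2DS/H) = √(2 × 58,400 × 310 / 4)
    = √(9,052,000.00) ≈ 3,008.65 → Q = 3,009 rolls
Ordering: D/Q × S = 58,400/3,009 × £310 = £6,016.62
Holding:  Q/2 × H = 3,009/2 × £4 = £6,018.00
Total = £6,016.62 + £6,018.00 = £12,034.62

£12,034.62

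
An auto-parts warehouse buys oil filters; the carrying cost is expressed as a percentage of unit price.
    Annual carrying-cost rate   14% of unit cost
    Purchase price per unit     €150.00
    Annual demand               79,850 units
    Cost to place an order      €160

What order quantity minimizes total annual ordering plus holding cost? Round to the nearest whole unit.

1,103 units

Carrying cost H = €150 × 14% = €21.0000/unit/yr
EOQ = √(2DS/H) = √(2 × 79,850 × 160 / 21)
    = √(1,216,761.90) ≈ 1,103.07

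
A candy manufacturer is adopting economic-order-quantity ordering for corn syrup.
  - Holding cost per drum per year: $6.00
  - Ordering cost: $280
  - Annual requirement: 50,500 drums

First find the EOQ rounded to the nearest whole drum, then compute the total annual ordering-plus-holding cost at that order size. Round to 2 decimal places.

$13,026.13

2DS/H = 2·50,500·280/6 = 4,713,333.33
EOQ = √4,713,333.33 ≈ 2,171.02 → Q = 2,171 drums
Ordering: D/Q × S = 50,500/2,171 × $280 = $6,513.13
Holding:  Q/2 × H = 2,171/2 × $6 = $6,513.00
Total = $6,513.13 + $6,513.00 = $13,026.13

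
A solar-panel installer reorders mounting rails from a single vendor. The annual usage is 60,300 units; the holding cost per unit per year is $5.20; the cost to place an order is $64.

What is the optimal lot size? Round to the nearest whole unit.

1,218 units

2DS/H = 2·60,300·64/5.2 = 1,484,307.69
EOQ = √1,484,307.69 ≈ 1,218.32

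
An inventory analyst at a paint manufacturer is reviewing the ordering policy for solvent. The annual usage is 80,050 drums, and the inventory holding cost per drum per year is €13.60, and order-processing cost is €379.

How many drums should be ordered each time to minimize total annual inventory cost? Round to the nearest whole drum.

2,112 drums

Q* = √(2·D·S / H) = √(2·80,050·379 / 13.6) = √4,461,610.3 ≈ 2,112.25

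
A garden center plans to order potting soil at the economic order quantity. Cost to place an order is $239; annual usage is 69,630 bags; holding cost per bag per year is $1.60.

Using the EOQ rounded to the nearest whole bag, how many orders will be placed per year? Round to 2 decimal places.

Q* = √(2·D·S / H) = √(2·69,630·239 / 1.6) = √20,801,962.5 ≈ 4,560.92 → Q = 4,561
Orders per year = D/Q = 69,630 / 4,561 = 15.266

15.27 orders per year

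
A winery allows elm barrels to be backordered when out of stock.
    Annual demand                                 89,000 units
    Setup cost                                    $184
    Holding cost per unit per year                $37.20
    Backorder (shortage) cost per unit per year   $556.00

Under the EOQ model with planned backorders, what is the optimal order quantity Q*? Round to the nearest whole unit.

Q* = √(2DS/H) · √((H + b)/b)
   = √(2 × 89,000 × 184 / 37.2) · √((37.2 + 556) / 556)
   = 938.312 × 1.0329 ≈ 969.19

969 units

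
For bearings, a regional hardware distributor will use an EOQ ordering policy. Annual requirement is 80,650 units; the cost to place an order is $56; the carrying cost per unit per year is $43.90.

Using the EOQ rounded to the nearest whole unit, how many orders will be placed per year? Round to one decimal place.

177.6 orders per year

EOQ = √(2DS/H) = √(2 × 80,650 × 56 / 43.9)
    = √(205,758.54) ≈ 453.61 → Q = 454
N = D/Q = 80,650/454 ≈ 177.643 orders/yr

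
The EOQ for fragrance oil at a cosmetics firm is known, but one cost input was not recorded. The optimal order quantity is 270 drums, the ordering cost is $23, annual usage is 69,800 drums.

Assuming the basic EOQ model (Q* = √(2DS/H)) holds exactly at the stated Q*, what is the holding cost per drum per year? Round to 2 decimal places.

Since Q* = (2DS/H)^½, squaring gives Q*²·H = 2DS.
H = 2DS / Q² = 2 × 69,800 × 23 / 270² = 44.0439

$44.04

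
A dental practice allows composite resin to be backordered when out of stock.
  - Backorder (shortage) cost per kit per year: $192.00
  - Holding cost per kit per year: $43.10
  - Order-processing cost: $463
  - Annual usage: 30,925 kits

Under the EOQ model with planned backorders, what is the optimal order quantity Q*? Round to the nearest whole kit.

Q* = √(2DS/H) · √((H + b)/b)
   = √(2 × 30,925 × 463 / 43.1) · √((43.1 + 192) / 192)
   = 815.120 × 1.1066 ≈ 901.98

902 kits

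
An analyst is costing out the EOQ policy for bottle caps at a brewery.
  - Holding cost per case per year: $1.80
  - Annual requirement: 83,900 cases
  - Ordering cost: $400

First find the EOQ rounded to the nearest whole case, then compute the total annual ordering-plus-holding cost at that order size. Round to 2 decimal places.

EOQ = √(2DS/H) = √(2 × 83,900 × 400 / 1.8)
    = √(37,288,888.89) ≈ 6,106.46 → Q = 6,106 cases
Ordering: D/Q × S = 83,900/6,106 × $400 = $5,496.23
Holding:  Q/2 × H = 6,106/2 × $1.8 = $5,495.40
Total = $5,496.23 + $5,495.40 = $10,991.63

$10,991.63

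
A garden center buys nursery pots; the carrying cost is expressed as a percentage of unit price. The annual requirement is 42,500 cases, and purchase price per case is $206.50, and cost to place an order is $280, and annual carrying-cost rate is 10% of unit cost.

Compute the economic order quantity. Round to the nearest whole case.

1,074 cases

Carrying cost H = $206.5 × 10% = $20.6500/case/yr
Q* = √(2·D·S / H) = √(2·42,500·280 / 20.65) = √1,152,542.4 ≈ 1,073.57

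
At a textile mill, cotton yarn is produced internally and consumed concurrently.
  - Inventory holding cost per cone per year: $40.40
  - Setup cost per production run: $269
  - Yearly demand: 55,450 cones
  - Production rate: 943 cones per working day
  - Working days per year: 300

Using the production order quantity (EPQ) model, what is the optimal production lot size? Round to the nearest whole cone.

958 cones

d = 55,450/300 = 184.8333 cones/day;  effective holding cost H(1 − d/p) = 40.4·(1 − 184.8333/943) = 32.48137
Q* = √(2DS / H_eff) = √(2·55,450·269 / 32.48137) ≈ 958.35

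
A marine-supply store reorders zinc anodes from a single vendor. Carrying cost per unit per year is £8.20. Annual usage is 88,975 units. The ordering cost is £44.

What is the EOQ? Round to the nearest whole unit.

977 units

Q* = √(2·D·S / H) = √(2·88,975·44 / 8.2) = √954,853.7 ≈ 977.17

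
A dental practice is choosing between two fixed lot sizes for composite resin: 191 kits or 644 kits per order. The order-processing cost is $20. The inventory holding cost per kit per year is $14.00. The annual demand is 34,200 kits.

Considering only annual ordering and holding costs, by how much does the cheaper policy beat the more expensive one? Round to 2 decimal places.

Annual cost at Q: ordering D·S/Q plus holding Q·H/2.
TC(191) = (34,200/191)×20 + (191/2)×14 = $4,918.15
TC(644) = (34,200/644)×20 + (644/2)×14 = $5,570.11
Lots of 191 are cheaper by $651.96.

$651.96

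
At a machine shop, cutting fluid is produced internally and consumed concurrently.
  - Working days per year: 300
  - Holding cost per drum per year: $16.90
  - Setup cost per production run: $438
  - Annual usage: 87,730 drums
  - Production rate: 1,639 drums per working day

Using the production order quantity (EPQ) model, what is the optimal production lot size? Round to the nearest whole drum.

2,353 drums

d = 87,730/300 = 292.4333 drums/day;  effective holding cost H(1 − d/p) = 16.9·(1 − 292.4333/1639) = 13.88467
Q* = √(2DS / H_eff) = √(2·87,730·438 / 13.88467) ≈ 2,352.66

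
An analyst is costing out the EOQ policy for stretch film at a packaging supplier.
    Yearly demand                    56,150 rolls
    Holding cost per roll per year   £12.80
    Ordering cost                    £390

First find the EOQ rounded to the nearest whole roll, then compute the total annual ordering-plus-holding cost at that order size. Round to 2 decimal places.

2DS/H = 2·56,150·390/12.8 = 3,421,640.62
EOQ = √3,421,640.62 ≈ 1,849.77 → Q = 1,850 rolls
Ordering: D/Q × S = 56,150/1,850 × £390 = £11,837.03
Holding:  Q/2 × H = 1,850/2 × £12.8 = £11,840.00
Total = £11,837.03 + £11,840.00 = £23,677.03

£23,677.03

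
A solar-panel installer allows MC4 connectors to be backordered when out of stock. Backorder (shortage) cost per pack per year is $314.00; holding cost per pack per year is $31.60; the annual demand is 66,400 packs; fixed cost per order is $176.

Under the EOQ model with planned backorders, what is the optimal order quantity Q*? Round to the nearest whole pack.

902 packs

Q* = √(2DS/H) · √((H + b)/b)
   = √(2 × 66,400 × 176 / 31.6) · √((31.6 + 314) / 314)
   = 860.026 × 1.0491 ≈ 902.26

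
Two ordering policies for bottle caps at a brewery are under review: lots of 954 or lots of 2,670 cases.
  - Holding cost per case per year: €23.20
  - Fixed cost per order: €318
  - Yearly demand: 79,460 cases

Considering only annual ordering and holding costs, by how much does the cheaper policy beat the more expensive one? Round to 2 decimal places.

€2,882.71

Annual cost at Q: ordering D·S/Q plus holding Q·H/2.
TC(954) = (79,460/954)×318 + (954/2)×23.2 = €37,553.07
TC(2,670) = (79,460/2,670)×318 + (2,670/2)×23.2 = €40,435.78
Lots of 954 are cheaper by €2,882.71.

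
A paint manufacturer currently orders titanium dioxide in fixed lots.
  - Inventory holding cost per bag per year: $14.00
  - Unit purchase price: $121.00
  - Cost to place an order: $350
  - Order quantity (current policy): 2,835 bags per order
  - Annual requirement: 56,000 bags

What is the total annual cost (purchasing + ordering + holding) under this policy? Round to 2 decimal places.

$6,802,758.58

Annual ordering cost = (D/Q)·S = (56,000/2,835) × 350 = $6,913.58
Annual holding cost  = (Q/2)·H = (2,835/2) × 14 = $19,845.00
Purchase cost = D·C = 56,000 × 121 = $6,776,000.00
Total = $6,913.58 + $19,845.00 + $6,776,000.00 = $6,802,758.58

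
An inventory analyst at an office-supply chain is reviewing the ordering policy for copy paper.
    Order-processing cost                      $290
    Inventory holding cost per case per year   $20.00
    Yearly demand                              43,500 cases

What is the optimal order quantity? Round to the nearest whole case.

EOQ = √(2DS/H) = √(2 × 43,500 × 290 / 20)
    = √(1,261,500.00) ≈ 1,123.17

1,123 cases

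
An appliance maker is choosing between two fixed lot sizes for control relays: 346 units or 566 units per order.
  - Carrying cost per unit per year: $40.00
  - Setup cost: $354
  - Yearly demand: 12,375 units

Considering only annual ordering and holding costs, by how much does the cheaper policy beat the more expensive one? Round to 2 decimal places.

TC(Q) = (D/Q)S + (Q/2)H
TC(346) = (12,375/346)×354 + (346/2)×40 = $19,581.13
TC(566) = (12,375/566)×354 + (566/2)×40 = $19,059.84
|ΔTC| = |$19,581.13 − $19,059.84| = $521.29

$521.29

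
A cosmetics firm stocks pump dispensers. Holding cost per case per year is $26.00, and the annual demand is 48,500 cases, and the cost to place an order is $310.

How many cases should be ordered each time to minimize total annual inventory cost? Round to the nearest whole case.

1,075 cases

Q* = √(2·D·S / H) = √(2·48,500·310 / 26) = √1,156,538.5 ≈ 1,075.42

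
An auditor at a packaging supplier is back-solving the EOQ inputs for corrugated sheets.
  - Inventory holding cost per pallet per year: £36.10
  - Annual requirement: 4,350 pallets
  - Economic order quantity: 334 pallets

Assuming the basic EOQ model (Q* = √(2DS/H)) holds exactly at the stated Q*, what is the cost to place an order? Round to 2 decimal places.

£462.89

EOQ relation: Q² = 2DS/H, so rearrange for the unknown.
S = Q²H / (2D) = 334² × 36.1 / (2 × 4,350) = 462.8933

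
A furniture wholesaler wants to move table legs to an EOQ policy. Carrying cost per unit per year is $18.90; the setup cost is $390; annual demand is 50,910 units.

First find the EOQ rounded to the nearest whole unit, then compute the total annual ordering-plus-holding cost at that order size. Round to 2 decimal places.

$27,395.53

EOQ = √(2DS/H) = √(2 × 50,910 × 390 / 18.9)
    = √(2,101,047.62) ≈ 1,449.50 → Q = 1,449 units
Annual ordering cost = (D/Q)·S = (50,910/1,449) × 390 = $13,702.48
Annual holding cost  = (Q/2)·H = (1,449/2) × 18.9 = $13,693.05
Total = $13,702.48 + $13,693.05 = $27,395.53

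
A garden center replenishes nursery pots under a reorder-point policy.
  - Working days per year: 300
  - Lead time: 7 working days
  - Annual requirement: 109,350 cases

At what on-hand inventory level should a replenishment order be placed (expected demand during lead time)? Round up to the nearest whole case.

2,552 cases

Daily demand d = 109,350 / 300 = 364.500 cases/day
Demand during lead time = 364.500 × 7 = 2,551.50
Reorder point = 2,551.50 → round up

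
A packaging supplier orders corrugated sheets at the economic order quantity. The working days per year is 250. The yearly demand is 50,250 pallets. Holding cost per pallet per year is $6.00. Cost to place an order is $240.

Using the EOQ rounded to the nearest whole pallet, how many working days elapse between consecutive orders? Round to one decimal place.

10.0 days

2DS/H = 2·50,250·240/6 = 4,020,000.00
EOQ = √4,020,000.00 ≈ 2,004.99 → Q = 2,005 pallets
Days between orders = 250 / (D/Q) = 250 / 25.062 ≈ 9.975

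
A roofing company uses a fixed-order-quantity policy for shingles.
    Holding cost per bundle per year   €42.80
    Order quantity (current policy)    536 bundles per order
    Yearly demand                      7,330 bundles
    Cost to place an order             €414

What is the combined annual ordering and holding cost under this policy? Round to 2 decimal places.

Annual ordering cost = (D/Q)·S = (7,330/536) × 414 = €5,661.60
Annual holding cost  = (Q/2)·H = (536/2) × 42.8 = €11,470.40
Total = €5,661.60 + €11,470.40 = €17,132.00

€17,132.00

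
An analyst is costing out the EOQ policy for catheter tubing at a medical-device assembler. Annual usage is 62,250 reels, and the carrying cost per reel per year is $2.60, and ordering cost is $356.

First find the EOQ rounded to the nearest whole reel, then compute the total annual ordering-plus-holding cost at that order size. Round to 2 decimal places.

$10,734.86

Optimal lot size Q* = (2 × 62,250 × $356 / $2.6)^½ ≈ 4,128.79 → Q = 4,129 reels
Orders/yr = 62,250/4,129 = 15.076; ordering cost = 15.076 × $356 = $5,367.16
Average inventory = 4,129/2 = 2064.5; holding cost = 2064.5 × $2.6 = $5,367.70
Total = $5,367.16 + $5,367.70 = $10,734.86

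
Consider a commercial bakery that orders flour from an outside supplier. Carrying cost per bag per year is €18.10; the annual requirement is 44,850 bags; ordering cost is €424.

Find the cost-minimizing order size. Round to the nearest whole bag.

EOQ = √(2DS/H) = √(2 × 44,850 × 424 / 18.1)
    = √(2,101,259.67) ≈ 1,449.57

1,450 bags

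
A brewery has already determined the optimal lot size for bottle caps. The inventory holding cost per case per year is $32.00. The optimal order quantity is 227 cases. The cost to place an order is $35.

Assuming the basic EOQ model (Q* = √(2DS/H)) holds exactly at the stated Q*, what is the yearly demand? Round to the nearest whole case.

23,556 cases per year

From Q* = √(2DS/H) ⇒ Q*² = 2DS/H.
D = Q²H / (2S) = 227² × 32 / (2 × 35) = 23,556.11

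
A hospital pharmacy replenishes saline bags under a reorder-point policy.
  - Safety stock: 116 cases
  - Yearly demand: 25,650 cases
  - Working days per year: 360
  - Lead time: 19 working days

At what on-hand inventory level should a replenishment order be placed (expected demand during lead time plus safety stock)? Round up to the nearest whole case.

Daily demand d = 25,650 / 360 = 71.250 cases/day
Demand during lead time = 71.250 × 19 = 1,353.75
Reorder point = 1,353.75 + 116 = 1,469.75 → round up

1,470 cases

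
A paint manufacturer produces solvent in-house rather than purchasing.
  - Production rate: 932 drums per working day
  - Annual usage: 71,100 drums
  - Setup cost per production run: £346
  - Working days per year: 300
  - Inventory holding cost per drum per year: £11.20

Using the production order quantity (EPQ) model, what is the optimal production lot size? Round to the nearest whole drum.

2,427 drums

d = 71,100/300 = 237.0000 drums/day;  effective holding cost H(1 − d/p) = 11.2·(1 − 237.0000/932) = 8.35193
Q* = √(2DS / H_eff) = √(2·71,100·346 / 8.35193) ≈ 2,427.14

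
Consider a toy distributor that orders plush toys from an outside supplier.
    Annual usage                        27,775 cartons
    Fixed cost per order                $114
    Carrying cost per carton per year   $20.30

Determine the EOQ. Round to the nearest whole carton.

Optimal lot size Q* = (2 × 27,775 × $114 / $20.3)^½ ≈ 558.53

559 cartons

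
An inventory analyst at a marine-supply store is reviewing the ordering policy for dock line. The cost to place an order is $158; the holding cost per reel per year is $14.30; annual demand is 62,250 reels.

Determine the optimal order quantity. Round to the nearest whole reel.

Optimal lot size Q* = (2 × 62,250 × $158 / $14.3)^½ ≈ 1,172.86

1,173 reels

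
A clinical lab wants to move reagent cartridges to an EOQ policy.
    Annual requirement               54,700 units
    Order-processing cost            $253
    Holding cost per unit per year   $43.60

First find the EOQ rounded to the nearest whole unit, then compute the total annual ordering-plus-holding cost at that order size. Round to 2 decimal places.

$34,738.59

Q* = √(2·D·S / H) = √(2·54,700·253 / 43.6) = √634,821.1 ≈ 796.76 → Q = 797 units
Annual ordering cost = (D/Q)·S = (54,700/797) × 253 = $17,363.99
Annual holding cost  = (Q/2)·H = (797/2) × 43.6 = $17,374.60
Total = $17,363.99 + $17,374.60 = $34,738.59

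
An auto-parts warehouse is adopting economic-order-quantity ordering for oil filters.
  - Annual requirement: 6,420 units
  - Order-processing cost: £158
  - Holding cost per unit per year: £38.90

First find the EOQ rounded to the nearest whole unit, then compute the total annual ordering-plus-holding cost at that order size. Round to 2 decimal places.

£8,883.55

2DS/H = 2·6,420·158/38.9 = 52,152.19
EOQ = √52,152.19 ≈ 228.37 → Q = 228 units
Ordering: D/Q × S = 6,420/228 × £158 = £4,448.95
Holding:  Q/2 × H = 228/2 × £38.9 = £4,434.60
Total = £4,448.95 + £4,434.60 = £8,883.55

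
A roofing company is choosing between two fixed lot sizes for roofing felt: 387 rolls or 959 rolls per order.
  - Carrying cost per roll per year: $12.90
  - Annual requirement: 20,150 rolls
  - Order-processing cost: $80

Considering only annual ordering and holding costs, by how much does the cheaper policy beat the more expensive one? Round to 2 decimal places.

$1,204.94

Annual cost at Q: ordering D·S/Q plus holding Q·H/2.
TC(387) = (20,150/387)×80 + (387/2)×12.9 = $6,661.52
TC(959) = (20,150/959)×80 + (959/2)×12.9 = $7,866.47
|ΔTC| = |$6,661.52 − $7,866.47| = $1,204.94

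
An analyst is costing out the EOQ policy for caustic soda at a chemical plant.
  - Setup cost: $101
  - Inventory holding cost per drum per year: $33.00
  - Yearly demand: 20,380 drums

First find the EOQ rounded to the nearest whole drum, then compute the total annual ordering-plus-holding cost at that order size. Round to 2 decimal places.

Q* = √(2·D·S / H) = √(2·20,380·101 / 33) = √124,750.3 ≈ 353.20 → Q = 353 drums
Ordering: D/Q × S = 20,380/353 × $101 = $5,831.10
Holding:  Q/2 × H = 353/2 × $33 = $5,824.50
Total = $5,831.10 + $5,824.50 = $11,655.60

$11,655.60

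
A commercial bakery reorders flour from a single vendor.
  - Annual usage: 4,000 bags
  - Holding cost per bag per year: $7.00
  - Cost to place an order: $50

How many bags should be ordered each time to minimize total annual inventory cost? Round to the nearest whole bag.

Optimal lot size Q* = (2 × 4,000 × $50 / $7)^½ ≈ 239.05

239 bags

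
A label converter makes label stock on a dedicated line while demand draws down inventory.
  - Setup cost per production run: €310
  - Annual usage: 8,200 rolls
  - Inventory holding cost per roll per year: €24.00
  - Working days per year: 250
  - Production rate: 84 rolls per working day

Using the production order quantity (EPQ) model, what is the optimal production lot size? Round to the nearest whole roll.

590 rolls

d = 8,200/250 = 32.8000 rolls/day;  effective holding cost H(1 − d/p) = 24·(1 − 32.8000/84) = 14.62857
Q* = √(2DS / H_eff) = √(2·8,200·310 / 14.62857) ≈ 589.52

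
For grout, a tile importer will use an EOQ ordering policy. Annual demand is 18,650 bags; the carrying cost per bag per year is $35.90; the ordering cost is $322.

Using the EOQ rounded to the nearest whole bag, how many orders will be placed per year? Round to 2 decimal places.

32.27 orders per year

Optimal lot size Q* = (2 × 18,650 × $322 / $35.9)^½ ≈ 578.41 → Q = 578
N = D/Q = 18,650/578 ≈ 32.266 orders/yr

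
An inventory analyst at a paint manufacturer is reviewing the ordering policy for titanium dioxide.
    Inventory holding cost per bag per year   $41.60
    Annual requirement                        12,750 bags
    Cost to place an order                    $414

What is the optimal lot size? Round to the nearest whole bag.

504 bags

2DS/H = 2·12,750·414/41.6 = 253,774.04
EOQ = √253,774.04 ≈ 503.76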